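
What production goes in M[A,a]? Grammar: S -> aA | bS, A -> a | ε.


For [A, a]: 'a' ∈ FIRST(a)
Entry: A -> a


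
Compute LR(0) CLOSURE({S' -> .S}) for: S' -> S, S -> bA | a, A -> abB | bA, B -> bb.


Start: S' -> .S
For each item with dot before a nonterminal B, add B -> .γ for every B-production
Closure: [S' -> .S, S -> .bA, S -> .a]


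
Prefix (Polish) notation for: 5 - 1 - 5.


left-to-right (same/higher precedence on left): tree is (- (- 5 1) 5)
Prefix: - - 5 1 5


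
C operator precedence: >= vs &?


'>=' is relational (level 7); '&' is bitwise AND (level 5)
Higher level binds tighter
'>=' has higher precedence than '&'


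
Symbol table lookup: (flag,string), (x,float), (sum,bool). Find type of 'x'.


Lookup 'x' → type float


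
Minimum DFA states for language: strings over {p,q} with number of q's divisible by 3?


Track (count of q) mod 3: states 0..2, accept at 0
Minimal DFA: 3 states


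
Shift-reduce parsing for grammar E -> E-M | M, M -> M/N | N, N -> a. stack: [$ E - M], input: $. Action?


handle 'E-M' on top; lookahead ∈ FOLLOW(E) = {-, $}
Action: reduce (E -> E-M)


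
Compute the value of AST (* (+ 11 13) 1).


Evaluate inner: (+ 11 13) = 24
Evaluate root: (* 24 1) = 24
Result: 24


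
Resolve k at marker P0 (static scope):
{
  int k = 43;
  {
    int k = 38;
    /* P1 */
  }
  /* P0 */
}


k declared in the same block as P0
k = 43


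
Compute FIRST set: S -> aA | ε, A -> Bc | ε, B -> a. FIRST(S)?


Per alternative of S: FIRST(aA) = {a}; FIRST(ε) = {ε}
FIRST(S) = {a, ε}


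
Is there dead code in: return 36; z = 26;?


statement follows a return and is unreachable
Dead: 'z = 26'


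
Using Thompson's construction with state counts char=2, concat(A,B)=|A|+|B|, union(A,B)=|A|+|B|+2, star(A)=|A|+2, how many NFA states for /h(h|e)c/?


Syntax tree has 4 char leaf(s), 1 union(s), 0 star(s)
chars contribute 4×2 = 8; each union adds +2; each star adds +2
Total: 8 + 2 + 0 = 10 states


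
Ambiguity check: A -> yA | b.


right-linear, alternatives start with distinct terminals 'y' vs 'b': unique leftmost derivation
Unambiguous


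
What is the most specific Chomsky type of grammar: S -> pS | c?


Right-linear: every RHS is a terminal or a terminal followed by one nonterminal
Classification: Type 3 (Regular)


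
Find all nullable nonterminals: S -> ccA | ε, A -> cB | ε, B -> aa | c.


A nonterminal is nullable iff some alternative derives ε (directly, or every symbol in it is nullable)
Nullable: {A, S}


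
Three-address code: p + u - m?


Break into single-operator statements:
t1 = p + u
t2 = t1 - m


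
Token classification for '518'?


Pattern: digits only
Type: INTEGER_LITERAL


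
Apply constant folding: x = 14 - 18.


14 - 18 = -4 at compile time
Optimized: x = -4


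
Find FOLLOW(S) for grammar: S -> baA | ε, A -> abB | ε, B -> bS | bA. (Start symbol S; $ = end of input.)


$ ∈ FOLLOW(S). For each A -> αBβ: add FIRST(β)\{ε} to FOLLOW(B); if β nullable, add FOLLOW(A).
FOLLOW(S) = {$}


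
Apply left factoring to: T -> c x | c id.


Common prefix: 'c'
Factored: T -> c T', T' -> x | id


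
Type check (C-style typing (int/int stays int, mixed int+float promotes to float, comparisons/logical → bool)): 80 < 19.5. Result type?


Operand types: int < float
Rule: comparison yields bool
Result type: bool


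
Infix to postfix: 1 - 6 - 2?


Left to right (same or higher precedence on left)
Postfix: 1 6 - 2 -


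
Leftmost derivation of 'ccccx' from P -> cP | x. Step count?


Derivation: P => cP => ccP => cccP => ccccP => ccccx
Steps: 5


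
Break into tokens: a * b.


Scan left to right, longest-match per lexeme
Tokens: ID(a), OP(*), ID(b)


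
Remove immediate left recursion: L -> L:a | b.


Left-recursive alternatives: L:a; non-recursive: b
Introduce L': L -> bL', L' -> :aL' | ε


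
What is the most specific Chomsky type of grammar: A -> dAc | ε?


Single nonterminal LHS, but d^n c^n is not regular
Classification: Type 2 (Context-Free)


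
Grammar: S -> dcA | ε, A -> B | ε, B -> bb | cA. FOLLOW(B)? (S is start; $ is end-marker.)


$ ∈ FOLLOW(S). For each A -> αBβ: add FIRST(β)\{ε} to FOLLOW(B); if β nullable, add FOLLOW(A).
FOLLOW(B) = {$}


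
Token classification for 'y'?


Pattern: letter/underscore followed by alphanumerics, not a keyword
Type: IDENTIFIER


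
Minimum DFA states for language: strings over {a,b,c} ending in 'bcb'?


Track the longest suffix of input matching a prefix of 'bcb': 4 classes (prefixes of length 0..3)
Minimal DFA: 4 states


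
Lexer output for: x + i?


Scan left to right, longest-match per lexeme
Tokens: ID(x), OP(+), ID(i)


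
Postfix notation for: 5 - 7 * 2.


* has higher precedence, evaluate 7*2 first
Postfix: 5 7 2 * -


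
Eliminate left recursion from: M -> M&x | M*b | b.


Left-recursive alternatives: M&x, M*b; non-recursive: b
Introduce M': M -> bM', M' -> &xM' | *bM' | ε


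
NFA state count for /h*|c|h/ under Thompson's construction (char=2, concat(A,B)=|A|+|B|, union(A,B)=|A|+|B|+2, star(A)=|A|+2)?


Syntax tree has 3 char leaf(s), 2 union(s), 1 star(s)
chars contribute 3×2 = 6; each union adds +2; each star adds +2
Total: 6 + 4 + 2 = 12 states


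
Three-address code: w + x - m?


Break into single-operator statements:
t1 = w + x
t2 = t1 - m


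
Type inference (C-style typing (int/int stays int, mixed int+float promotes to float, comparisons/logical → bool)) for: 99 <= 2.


Operand types: int <= int
Rule: comparison yields bool
Result type: bool


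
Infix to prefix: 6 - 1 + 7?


left-to-right (same/higher precedence on left): tree is (+ (- 6 1) 7)
Prefix: + - 6 1 7


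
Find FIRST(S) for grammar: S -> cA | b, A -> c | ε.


Per alternative of S: FIRST(cA) = {c}; FIRST(b) = {b}
FIRST(S) = {b, c}


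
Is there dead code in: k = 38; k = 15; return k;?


first assignment to k is overwritten before any read
Dead: 'k = 38'


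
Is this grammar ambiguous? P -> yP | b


right-linear, alternatives start with distinct terminals 'y' vs 'b': unique leftmost derivation
Unambiguous


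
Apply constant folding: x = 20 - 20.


20 - 20 = 0 at compile time
Optimized: x = 0


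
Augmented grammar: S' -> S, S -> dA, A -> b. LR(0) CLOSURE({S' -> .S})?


Start: S' -> .S
For each item with dot before a nonterminal B, add B -> .γ for every B-production
Closure: [S' -> .S, S -> .dA]


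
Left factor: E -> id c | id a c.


Common prefix: 'id'
Factored: E -> id E', E' -> c | a c


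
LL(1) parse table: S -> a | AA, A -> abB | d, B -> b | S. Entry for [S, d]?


For [S, d]: 'd' ∈ FIRST(AA)
Entry: S -> AA


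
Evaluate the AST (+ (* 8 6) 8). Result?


Evaluate inner: (* 8 6) = 48
Evaluate root: (+ 48 8) = 56
Result: 56


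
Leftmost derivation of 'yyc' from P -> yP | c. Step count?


Derivation: P => yP => yyP => yyc
Steps: 3


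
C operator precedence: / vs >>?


'/' is multiplicative (level 10); '>>' is shift (level 8)
Higher level binds tighter
'/' has higher precedence than '>>'


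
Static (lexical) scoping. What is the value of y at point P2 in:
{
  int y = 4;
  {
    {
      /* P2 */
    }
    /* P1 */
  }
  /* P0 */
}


P2's block does not declare y; resolves to the enclosing declaration at depth 0
y = 4


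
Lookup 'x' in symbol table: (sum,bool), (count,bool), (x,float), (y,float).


Lookup 'x' → type float


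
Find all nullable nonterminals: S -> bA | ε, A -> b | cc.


A nonterminal is nullable iff some alternative derives ε (directly, or every symbol in it is nullable)
Nullable: {S}


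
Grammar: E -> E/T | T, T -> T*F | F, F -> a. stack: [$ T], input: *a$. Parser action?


shift '*' to continue T -> T*F
Action: shift


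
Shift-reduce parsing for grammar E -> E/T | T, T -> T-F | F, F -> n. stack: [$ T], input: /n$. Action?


lookahead ∉ {-} so T won't extend; reduce E -> T
Action: reduce (E -> T)


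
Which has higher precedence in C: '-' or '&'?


'-' is additive (level 9); '&' is bitwise AND (level 5)
Higher level binds tighter
'-' has higher precedence than '&'


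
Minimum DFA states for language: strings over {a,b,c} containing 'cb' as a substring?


KMP-style automaton: 2 progress states + 1 absorbing accept = 3
Minimal DFA: 3 states


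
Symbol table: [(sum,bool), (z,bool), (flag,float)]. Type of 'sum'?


Lookup 'sum' → type bool


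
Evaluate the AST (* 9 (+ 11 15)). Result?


Evaluate inner: (+ 11 15) = 26
Evaluate root: (* 9 26) = 234
Result: 234


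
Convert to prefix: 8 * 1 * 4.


left-to-right (same/higher precedence on left): tree is (* (* 8 1) 4)
Prefix: * * 8 1 4


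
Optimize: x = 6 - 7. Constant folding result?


6 - 7 = -1 at compile time
Optimized: x = -1


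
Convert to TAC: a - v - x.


Break into single-operator statements:
t1 = a - v
t2 = t1 - x


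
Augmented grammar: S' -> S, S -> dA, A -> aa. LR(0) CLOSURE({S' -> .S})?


Start: S' -> .S
For each item with dot before a nonterminal B, add B -> .γ for every B-production
Closure: [S' -> .S, S -> .dA]


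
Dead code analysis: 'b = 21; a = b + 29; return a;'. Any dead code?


b is read by a's definition; a is returned
No dead code


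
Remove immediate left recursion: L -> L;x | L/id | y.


Left-recursive alternatives: L;x, L/id; non-recursive: y
Introduce L': L -> yL', L' -> ;xL' | /idL' | ε


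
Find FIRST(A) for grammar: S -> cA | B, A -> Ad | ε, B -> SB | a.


Per alternative of A: FIRST(Ad) = {d}; FIRST(ε) = {ε}
FIRST(A) = {d, ε}


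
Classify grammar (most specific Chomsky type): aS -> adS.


LHS has context (more than one symbol) and |LHS| ≤ |RHS|
Classification: Type 1 (Context-Sensitive)


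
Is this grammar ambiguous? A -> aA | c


right-linear, alternatives start with distinct terminals 'a' vs 'c': unique leftmost derivation
Unambiguous


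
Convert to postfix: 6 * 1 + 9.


Left to right (same or higher precedence on left)
Postfix: 6 1 * 9 +


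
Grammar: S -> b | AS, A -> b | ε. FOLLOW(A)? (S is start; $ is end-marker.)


$ ∈ FOLLOW(S). For each A -> αBβ: add FIRST(β)\{ε} to FOLLOW(B); if β nullable, add FOLLOW(A).
FOLLOW(A) = {b}


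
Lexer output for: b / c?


Scan left to right, longest-match per lexeme
Tokens: ID(b), OP(/), ID(c)


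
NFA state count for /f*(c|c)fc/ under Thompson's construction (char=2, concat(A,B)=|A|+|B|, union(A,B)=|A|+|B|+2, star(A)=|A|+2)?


Syntax tree has 5 char leaf(s), 1 union(s), 1 star(s)
chars contribute 5×2 = 10; each union adds +2; each star adds +2
Total: 10 + 2 + 2 = 14 states


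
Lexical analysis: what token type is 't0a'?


Pattern: letter/underscore followed by alphanumerics, not a keyword
Type: IDENTIFIER


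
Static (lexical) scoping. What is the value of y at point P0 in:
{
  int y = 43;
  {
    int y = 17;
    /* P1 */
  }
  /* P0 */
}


y declared in the same block as P0
y = 43


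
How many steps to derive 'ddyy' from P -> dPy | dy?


Derivation: P => dPy => ddyy
Steps: 2


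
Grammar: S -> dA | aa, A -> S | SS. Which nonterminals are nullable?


A nonterminal is nullable iff some alternative derives ε (directly, or every symbol in it is nullable)
Nullable: {}


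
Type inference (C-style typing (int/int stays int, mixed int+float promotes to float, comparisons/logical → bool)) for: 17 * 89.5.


Operand types: int * float
Rule: mixed int/float promotes to float; int/int stays int
Result type: float


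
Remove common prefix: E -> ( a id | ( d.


Common prefix: '('
Factored: E -> ( E', E' -> a id | d


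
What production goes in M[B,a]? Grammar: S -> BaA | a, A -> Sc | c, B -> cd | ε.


For [B, a]: ε is nullable and 'a' ∈ FOLLOW(B)
Entry: B -> ε


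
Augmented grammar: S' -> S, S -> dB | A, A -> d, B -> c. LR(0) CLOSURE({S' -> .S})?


Start: S' -> .S
For each item with dot before a nonterminal B, add B -> .γ for every B-production
Closure: [S' -> .S, S -> .dB, S -> .A, A -> .d]


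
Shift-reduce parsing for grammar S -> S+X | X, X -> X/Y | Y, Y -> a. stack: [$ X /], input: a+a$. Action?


no handle; shift 'a'
Action: shift


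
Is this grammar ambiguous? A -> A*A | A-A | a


'a*a-a' has two parse trees (no precedence encoded between * and -)
Ambiguous


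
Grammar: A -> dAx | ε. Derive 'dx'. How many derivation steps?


Derivation: A => dAx => dx
Steps: 2


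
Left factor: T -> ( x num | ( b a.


Common prefix: '('
Factored: T -> ( T', T' -> x num | b a


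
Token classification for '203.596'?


Pattern: digits with a decimal point
Type: FLOAT_LITERAL


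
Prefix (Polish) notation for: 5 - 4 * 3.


'*' binds tighter: tree is (- 5 (* 4 3))
Prefix: - 5 * 4 3


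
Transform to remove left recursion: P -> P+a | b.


Left-recursive alternatives: P+a; non-recursive: b
Introduce P': P -> bP', P' -> +aP' | ε


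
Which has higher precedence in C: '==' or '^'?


'==' is equality (level 6); '^' is bitwise XOR (level 4)
Higher level binds tighter
'==' has higher precedence than '^'


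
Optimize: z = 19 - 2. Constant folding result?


19 - 2 = 17 at compile time
Optimized: z = 17


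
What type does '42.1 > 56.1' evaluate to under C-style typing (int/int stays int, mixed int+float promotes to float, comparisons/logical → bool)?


Operand types: float > float
Rule: comparison yields bool
Result type: bool


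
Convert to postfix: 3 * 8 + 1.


Left to right (same or higher precedence on left)
Postfix: 3 8 * 1 +


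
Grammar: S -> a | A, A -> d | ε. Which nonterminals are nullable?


A nonterminal is nullable iff some alternative derives ε (directly, or every symbol in it is nullable)
Nullable: {A, S}


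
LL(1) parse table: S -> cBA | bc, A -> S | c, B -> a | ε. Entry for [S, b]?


For [S, b]: 'b' ∈ FIRST(bc)
Entry: S -> bc


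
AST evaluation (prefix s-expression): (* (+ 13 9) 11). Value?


Evaluate inner: (+ 13 9) = 22
Evaluate root: (* 22 11) = 242
Result: 242


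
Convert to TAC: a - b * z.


Break into single-operator statements:
t1 = b * z
t2 = a - t1


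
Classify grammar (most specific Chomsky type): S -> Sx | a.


Left-linear: every RHS is a terminal or one nonterminal followed by a terminal
Classification: Type 3 (Regular)


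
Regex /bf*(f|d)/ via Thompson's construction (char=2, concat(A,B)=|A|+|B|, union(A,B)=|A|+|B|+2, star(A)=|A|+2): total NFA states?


Syntax tree has 4 char leaf(s), 1 union(s), 1 star(s)
chars contribute 4×2 = 8; each union adds +2; each star adds +2
Total: 8 + 2 + 2 = 12 states


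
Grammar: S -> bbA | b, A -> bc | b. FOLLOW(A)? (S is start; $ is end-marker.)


$ ∈ FOLLOW(S). For each A -> αBβ: add FIRST(β)\{ε} to FOLLOW(B); if β nullable, add FOLLOW(A).
FOLLOW(A) = {$}


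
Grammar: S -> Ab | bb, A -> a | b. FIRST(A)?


Per alternative of A: FIRST(a) = {a}; FIRST(b) = {b}
FIRST(A) = {a, b}


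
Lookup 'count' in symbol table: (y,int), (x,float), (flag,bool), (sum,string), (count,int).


Lookup 'count' → type int


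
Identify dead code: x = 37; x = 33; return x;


first assignment to x is overwritten before any read
Dead: 'x = 37'


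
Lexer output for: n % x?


Scan left to right, longest-match per lexeme
Tokens: ID(n), OP(%), ID(x)


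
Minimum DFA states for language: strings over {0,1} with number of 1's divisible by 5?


Track (count of 1) mod 5: states 0..4, accept at 0
Minimal DFA: 5 states


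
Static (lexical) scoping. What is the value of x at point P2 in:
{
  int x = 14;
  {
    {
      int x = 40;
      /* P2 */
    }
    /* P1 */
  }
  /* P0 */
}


x declared in the same block as P2
x = 40


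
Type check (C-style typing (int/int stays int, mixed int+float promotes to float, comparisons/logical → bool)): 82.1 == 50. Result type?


Operand types: float == int
Rule: comparison yields bool
Result type: bool


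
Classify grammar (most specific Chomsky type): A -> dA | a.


Right-linear: every RHS is a terminal or a terminal followed by one nonterminal
Classification: Type 3 (Regular)


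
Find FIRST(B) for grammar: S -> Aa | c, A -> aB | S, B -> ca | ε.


Per alternative of B: FIRST(ca) = {c}; FIRST(ε) = {ε}
FIRST(B) = {c, ε}


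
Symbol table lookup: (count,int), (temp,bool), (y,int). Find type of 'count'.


Lookup 'count' → type int


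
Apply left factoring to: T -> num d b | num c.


Common prefix: 'num'
Factored: T -> num T', T' -> d b | c


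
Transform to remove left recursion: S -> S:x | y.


Left-recursive alternatives: S:x; non-recursive: y
Introduce S': S -> yS', S' -> :xS' | ε


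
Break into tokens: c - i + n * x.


Scan left to right, longest-match per lexeme
Tokens: ID(c), OP(-), ID(i), OP(+), ID(n), OP(*), ID(x)


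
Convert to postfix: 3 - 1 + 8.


Left to right (same or higher precedence on left)
Postfix: 3 1 - 8 +


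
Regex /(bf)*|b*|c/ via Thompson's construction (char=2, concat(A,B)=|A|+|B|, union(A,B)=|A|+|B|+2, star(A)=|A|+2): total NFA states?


Syntax tree has 4 char leaf(s), 2 union(s), 2 star(s)
chars contribute 4×2 = 8; each union adds +2; each star adds +2
Total: 8 + 4 + 4 = 16 states


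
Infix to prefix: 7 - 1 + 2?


left-to-right (same/higher precedence on left): tree is (+ (- 7 1) 2)
Prefix: + - 7 1 2


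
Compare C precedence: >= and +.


'+' is additive (level 9); '>=' is relational (level 7)
Higher level binds tighter
'+' has higher precedence than '>='


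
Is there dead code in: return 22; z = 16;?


statement follows a return and is unreachable
Dead: 'z = 16'


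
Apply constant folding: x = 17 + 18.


17 + 18 = 35 at compile time
Optimized: x = 35


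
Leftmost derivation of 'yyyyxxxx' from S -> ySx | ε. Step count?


Derivation: S => ySx => yySxx => yyySxxx => yyyySxxxx => yyyyxxxx
Steps: 5


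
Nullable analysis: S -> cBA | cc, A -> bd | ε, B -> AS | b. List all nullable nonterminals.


A nonterminal is nullable iff some alternative derives ε (directly, or every symbol in it is nullable)
Nullable: {A}


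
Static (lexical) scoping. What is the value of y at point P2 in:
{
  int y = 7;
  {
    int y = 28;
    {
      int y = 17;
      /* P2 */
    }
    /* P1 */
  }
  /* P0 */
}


y declared in the same block as P2
y = 17


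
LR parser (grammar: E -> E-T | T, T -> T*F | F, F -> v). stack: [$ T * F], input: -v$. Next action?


handle 'T*F' on top
Action: reduce (T -> T*F)


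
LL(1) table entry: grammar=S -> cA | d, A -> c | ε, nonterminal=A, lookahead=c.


For [A, c]: 'c' ∈ FIRST(c)
Entry: A -> c


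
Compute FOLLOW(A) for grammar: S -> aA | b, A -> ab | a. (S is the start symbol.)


$ ∈ FOLLOW(S). For each A -> αBβ: add FIRST(β)\{ε} to FOLLOW(B); if β nullable, add FOLLOW(A).
FOLLOW(A) = {$}


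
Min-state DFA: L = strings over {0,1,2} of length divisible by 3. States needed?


Track length mod 3: states 0..2, accept at 0
Minimal DFA: 3 states


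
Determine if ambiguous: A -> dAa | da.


balanced d^n…a^n: each string has a unique parse
Unambiguous


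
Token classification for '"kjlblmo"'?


Pattern: double-quoted sequence
Type: STRING_LITERAL


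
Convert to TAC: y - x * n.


Break into single-operator statements:
t1 = x * n
t2 = y - t1


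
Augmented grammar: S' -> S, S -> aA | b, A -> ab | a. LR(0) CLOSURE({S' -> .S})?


Start: S' -> .S
For each item with dot before a nonterminal B, add B -> .γ for every B-production
Closure: [S' -> .S, S -> .aA, S -> .b]


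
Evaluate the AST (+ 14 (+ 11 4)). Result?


Evaluate inner: (+ 11 4) = 15
Evaluate root: (+ 14 15) = 29
Result: 29


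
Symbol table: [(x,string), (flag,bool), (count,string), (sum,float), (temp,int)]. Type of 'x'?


Lookup 'x' → type string


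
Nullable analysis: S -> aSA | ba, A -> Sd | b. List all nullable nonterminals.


A nonterminal is nullable iff some alternative derives ε (directly, or every symbol in it is nullable)
Nullable: {}


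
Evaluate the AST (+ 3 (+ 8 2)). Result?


Evaluate inner: (+ 8 2) = 10
Evaluate root: (+ 3 10) = 13
Result: 13


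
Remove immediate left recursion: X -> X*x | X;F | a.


Left-recursive alternatives: X*x, X;F; non-recursive: a
Introduce X': X -> aX', X' -> *xX' | ;FX' | ε


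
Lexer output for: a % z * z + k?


Scan left to right, longest-match per lexeme
Tokens: ID(a), OP(%), ID(z), OP(*), ID(z), OP(+), ID(k)


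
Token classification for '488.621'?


Pattern: digits with a decimal point
Type: FLOAT_LITERAL


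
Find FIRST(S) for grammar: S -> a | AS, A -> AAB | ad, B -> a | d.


Per alternative of S: FIRST(a) = {a}; FIRST(AS) = {a}
FIRST(S) = {a}


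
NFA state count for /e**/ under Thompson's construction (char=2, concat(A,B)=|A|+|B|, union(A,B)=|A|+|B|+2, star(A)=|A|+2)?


Syntax tree has 1 char leaf(s), 0 union(s), 2 star(s)
chars contribute 1×2 = 2; each union adds +2; each star adds +2
Total: 2 + 0 + 4 = 6 states


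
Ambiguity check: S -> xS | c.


right-linear, alternatives start with distinct terminals 'x' vs 'c': unique leftmost derivation
Unambiguous


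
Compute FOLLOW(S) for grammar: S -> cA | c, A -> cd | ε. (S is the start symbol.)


$ ∈ FOLLOW(S). For each A -> αBβ: add FIRST(β)\{ε} to FOLLOW(B); if β nullable, add FOLLOW(A).
FOLLOW(S) = {$}


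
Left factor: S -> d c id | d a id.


Common prefix: 'd'
Factored: S -> d S', S' -> c id | a id


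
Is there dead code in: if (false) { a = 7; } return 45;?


condition is constant false, so the whole block is unreachable
Dead: 'if (false) { a = 7; }'


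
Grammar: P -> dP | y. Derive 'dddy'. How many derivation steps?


Derivation: P => dP => ddP => dddP => dddy
Steps: 4


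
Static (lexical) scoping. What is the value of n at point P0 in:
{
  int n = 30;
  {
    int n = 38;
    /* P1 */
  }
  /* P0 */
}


n declared in the same block as P0
n = 30


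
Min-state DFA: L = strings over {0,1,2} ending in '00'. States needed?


Track the longest suffix of input matching a prefix of '00': 3 classes (prefixes of length 0..2)
Minimal DFA: 3 states


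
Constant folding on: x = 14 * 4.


14 * 4 = 56 at compile time
Optimized: x = 56


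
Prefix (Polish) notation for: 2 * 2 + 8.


left-to-right (same/higher precedence on left): tree is (+ (* 2 2) 8)
Prefix: + * 2 2 8


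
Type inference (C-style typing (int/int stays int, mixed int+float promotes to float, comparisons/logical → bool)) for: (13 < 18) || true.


Operand types: bool || bool
Rule: logical operators take bool operands and yield bool
Result type: bool


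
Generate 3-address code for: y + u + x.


Break into single-operator statements:
t1 = y + u
t2 = t1 + x


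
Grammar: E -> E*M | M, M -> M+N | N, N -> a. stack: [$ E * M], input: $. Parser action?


handle 'E*M' on top; lookahead ∈ FOLLOW(E) = {*, $}
Action: reduce (E -> E*M)


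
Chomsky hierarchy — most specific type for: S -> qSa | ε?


Single nonterminal LHS, but q^n a^n is not regular
Classification: Type 2 (Context-Free)


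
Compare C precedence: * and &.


'*' is multiplicative (level 10); '&' is bitwise AND (level 5)
Higher level binds tighter
'*' has higher precedence than '&'


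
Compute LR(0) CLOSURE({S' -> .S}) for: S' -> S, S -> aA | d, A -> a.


Start: S' -> .S
For each item with dot before a nonterminal B, add B -> .γ for every B-production
Closure: [S' -> .S, S -> .aA, S -> .d]


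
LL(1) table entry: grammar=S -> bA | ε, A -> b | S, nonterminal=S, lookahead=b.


For [S, b]: 'b' ∈ FIRST(bA)
Entry: S -> bA


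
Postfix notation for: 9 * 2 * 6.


Left to right (same or higher precedence on left)
Postfix: 9 2 * 6 *


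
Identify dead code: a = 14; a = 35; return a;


first assignment to a is overwritten before any read
Dead: 'a = 14'


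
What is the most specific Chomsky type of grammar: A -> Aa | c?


Left-linear: every RHS is a terminal or one nonterminal followed by a terminal
Classification: Type 3 (Regular)


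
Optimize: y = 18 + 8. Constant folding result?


18 + 8 = 26 at compile time
Optimized: y = 26


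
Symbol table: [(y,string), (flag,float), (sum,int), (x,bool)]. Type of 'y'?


Lookup 'y' → type string


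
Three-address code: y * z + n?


Break into single-operator statements:
t1 = y * z
t2 = t1 + n


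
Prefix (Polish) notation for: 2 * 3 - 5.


left-to-right (same/higher precedence on left): tree is (- (* 2 3) 5)
Prefix: - * 2 3 5


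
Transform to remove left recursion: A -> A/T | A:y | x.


Left-recursive alternatives: A/T, A:y; non-recursive: x
Introduce A': A -> xA', A' -> /TA' | :yA' | ε


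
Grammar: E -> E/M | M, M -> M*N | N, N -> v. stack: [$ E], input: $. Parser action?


start symbol E on stack, input exhausted
Action: accept


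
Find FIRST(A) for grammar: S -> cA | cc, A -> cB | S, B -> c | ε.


Per alternative of A: FIRST(cB) = {c}; FIRST(S) = {c}
FIRST(A) = {c}


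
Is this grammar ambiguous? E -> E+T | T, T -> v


precedence layered via separate nonterminal T: deterministic
Unambiguous


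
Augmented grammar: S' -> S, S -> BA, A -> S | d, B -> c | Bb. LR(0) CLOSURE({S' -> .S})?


Start: S' -> .S
For each item with dot before a nonterminal B, add B -> .γ for every B-production
Closure: [S' -> .S, S -> .BA, B -> .c, B -> .Bb]


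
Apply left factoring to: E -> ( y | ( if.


Common prefix: '('
Factored: E -> ( E', E' -> y | if


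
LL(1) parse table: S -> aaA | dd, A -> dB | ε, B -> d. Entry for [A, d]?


For [A, d]: 'd' ∈ FIRST(dB)
Entry: A -> dB


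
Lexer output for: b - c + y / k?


Scan left to right, longest-match per lexeme
Tokens: ID(b), OP(-), ID(c), OP(+), ID(y), OP(/), ID(k)


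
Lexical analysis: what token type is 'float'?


Pattern: reserved word
Type: KEYWORD


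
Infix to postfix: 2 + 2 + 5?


Left to right (same or higher precedence on left)
Postfix: 2 2 + 5 +


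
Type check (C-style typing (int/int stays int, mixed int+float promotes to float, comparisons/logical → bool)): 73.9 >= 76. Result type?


Operand types: float >= int
Rule: comparison yields bool
Result type: bool


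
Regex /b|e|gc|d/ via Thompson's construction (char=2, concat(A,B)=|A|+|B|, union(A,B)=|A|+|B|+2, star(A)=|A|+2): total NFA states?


Syntax tree has 5 char leaf(s), 3 union(s), 0 star(s)
chars contribute 5×2 = 10; each union adds +2; each star adds +2
Total: 10 + 6 + 0 = 16 states


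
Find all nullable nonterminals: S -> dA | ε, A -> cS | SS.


A nonterminal is nullable iff some alternative derives ε (directly, or every symbol in it is nullable)
Nullable: {A, S}


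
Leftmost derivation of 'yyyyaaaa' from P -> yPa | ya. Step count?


Derivation: P => yPa => yyPaa => yyyPaaa => yyyyaaaa
Steps: 4


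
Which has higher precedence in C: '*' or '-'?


'*' is multiplicative (level 10); '-' is additive (level 9)
Higher level binds tighter
'*' has higher precedence than '-'


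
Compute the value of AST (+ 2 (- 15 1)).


Evaluate inner: (- 15 1) = 14
Evaluate root: (+ 2 14) = 16
Result: 16


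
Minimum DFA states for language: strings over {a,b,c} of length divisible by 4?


Track length mod 4: states 0..3, accept at 0
Minimal DFA: 4 states


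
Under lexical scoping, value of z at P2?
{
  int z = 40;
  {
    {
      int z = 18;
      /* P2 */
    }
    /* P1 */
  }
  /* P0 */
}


z declared in the same block as P2
z = 18


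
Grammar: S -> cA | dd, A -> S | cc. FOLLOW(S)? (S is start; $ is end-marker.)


$ ∈ FOLLOW(S). For each A -> αBβ: add FIRST(β)\{ε} to FOLLOW(B); if β nullable, add FOLLOW(A).
FOLLOW(S) = {$}


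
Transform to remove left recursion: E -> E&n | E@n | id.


Left-recursive alternatives: E&n, E@n; non-recursive: id
Introduce E': E -> idE', E' -> &nE' | @nE' | ε


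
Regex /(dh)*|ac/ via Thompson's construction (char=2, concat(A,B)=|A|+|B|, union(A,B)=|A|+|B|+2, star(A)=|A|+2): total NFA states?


Syntax tree has 4 char leaf(s), 1 union(s), 1 star(s)
chars contribute 4×2 = 8; each union adds +2; each star adds +2
Total: 8 + 2 + 2 = 12 states


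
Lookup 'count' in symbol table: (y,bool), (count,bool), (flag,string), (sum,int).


Lookup 'count' → type bool


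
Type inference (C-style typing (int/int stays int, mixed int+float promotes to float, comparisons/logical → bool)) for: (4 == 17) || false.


Operand types: bool || bool
Rule: logical operators take bool operands and yield bool
Result type: bool


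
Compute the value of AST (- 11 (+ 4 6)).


Evaluate inner: (+ 4 6) = 10
Evaluate root: (- 11 10) = 1
Result: 1


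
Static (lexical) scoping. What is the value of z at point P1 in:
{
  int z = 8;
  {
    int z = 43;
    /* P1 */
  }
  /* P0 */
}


z declared in the same block as P1
z = 43


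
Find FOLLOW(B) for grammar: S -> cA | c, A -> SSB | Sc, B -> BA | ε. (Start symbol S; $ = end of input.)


$ ∈ FOLLOW(S). For each A -> αBβ: add FIRST(β)\{ε} to FOLLOW(B); if β nullable, add FOLLOW(A).
FOLLOW(B) = {$, c}


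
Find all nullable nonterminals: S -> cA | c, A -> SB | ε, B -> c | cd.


A nonterminal is nullable iff some alternative derives ε (directly, or every symbol in it is nullable)
Nullable: {A}


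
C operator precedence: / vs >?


'/' is multiplicative (level 10); '>' is relational (level 7)
Higher level binds tighter
'/' has higher precedence than '>'


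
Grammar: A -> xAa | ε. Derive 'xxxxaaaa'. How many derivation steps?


Derivation: A => xAa => xxAaa => xxxAaaa => xxxxAaaaa => xxxxaaaa
Steps: 5


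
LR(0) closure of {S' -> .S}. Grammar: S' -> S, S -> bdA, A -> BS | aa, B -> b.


Start: S' -> .S
For each item with dot before a nonterminal B, add B -> .γ for every B-production
Closure: [S' -> .S, S -> .bdA]


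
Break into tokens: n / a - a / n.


Scan left to right, longest-match per lexeme
Tokens: ID(n), OP(/), ID(a), OP(-), ID(a), OP(/), ID(n)


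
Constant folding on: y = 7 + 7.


7 + 7 = 14 at compile time
Optimized: y = 14


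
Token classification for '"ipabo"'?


Pattern: double-quoted sequence
Type: STRING_LITERAL


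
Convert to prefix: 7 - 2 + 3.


left-to-right (same/higher precedence on left): tree is (+ (- 7 2) 3)
Prefix: + - 7 2 3


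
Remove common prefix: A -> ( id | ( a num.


Common prefix: '('
Factored: A -> ( A', A' -> id | a num


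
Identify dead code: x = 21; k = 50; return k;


x is assigned but never read
Dead: 'x = 21'


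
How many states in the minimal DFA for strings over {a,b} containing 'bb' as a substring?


KMP-style automaton: 2 progress states + 1 absorbing accept = 3
Minimal DFA: 3 states


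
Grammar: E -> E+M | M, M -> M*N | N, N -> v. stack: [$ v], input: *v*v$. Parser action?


'v' on top is the handle for N -> v
Action: reduce (N -> v)


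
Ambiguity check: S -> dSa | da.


balanced d^n…a^n: each string has a unique parse
Unambiguous


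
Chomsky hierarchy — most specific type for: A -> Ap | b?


Left-linear: every RHS is a terminal or one nonterminal followed by a terminal
Classification: Type 3 (Regular)


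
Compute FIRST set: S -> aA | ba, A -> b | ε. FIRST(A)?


Per alternative of A: FIRST(b) = {b}; FIRST(ε) = {ε}
FIRST(A) = {b, ε}


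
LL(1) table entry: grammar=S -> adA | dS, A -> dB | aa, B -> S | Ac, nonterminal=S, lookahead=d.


For [S, d]: 'd' ∈ FIRST(dS)
Entry: S -> dS


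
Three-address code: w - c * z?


Break into single-operator statements:
t1 = c * z
t2 = w - t1


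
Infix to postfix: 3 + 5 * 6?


* has higher precedence, evaluate 5*6 first
Postfix: 3 5 6 * +


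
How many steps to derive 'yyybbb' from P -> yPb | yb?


Derivation: P => yPb => yyPbb => yyybbb
Steps: 3


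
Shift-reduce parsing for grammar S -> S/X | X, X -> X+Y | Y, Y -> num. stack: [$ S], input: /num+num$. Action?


shift '/' to continue S -> S/X
Action: shift


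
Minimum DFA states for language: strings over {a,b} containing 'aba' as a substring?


KMP-style automaton: 3 progress states + 1 absorbing accept = 4
Minimal DFA: 4 states


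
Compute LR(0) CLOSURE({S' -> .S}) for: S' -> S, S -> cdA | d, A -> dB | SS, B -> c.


Start: S' -> .S
For each item with dot before a nonterminal B, add B -> .γ for every B-production
Closure: [S' -> .S, S -> .cdA, S -> .d]


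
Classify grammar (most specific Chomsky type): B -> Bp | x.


Left-linear: every RHS is a terminal or one nonterminal followed by a terminal
Classification: Type 3 (Regular)


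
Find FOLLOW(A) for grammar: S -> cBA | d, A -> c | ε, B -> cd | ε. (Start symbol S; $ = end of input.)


$ ∈ FOLLOW(S). For each A -> αBβ: add FIRST(β)\{ε} to FOLLOW(B); if β nullable, add FOLLOW(A).
FOLLOW(A) = {$}


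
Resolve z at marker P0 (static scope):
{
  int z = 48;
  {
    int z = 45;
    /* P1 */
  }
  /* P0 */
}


z declared in the same block as P0
z = 48


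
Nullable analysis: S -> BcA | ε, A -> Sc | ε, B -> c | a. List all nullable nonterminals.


A nonterminal is nullable iff some alternative derives ε (directly, or every symbol in it is nullable)
Nullable: {A, S}


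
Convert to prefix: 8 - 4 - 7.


left-to-right (same/higher precedence on left): tree is (- (- 8 4) 7)
Prefix: - - 8 4 7


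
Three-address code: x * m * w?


Break into single-operator statements:
t1 = x * m
t2 = t1 * w


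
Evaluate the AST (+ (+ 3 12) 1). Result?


Evaluate inner: (+ 3 12) = 15
Evaluate root: (+ 15 1) = 16
Result: 16


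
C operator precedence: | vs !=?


'!=' is equality (level 6); '|' is bitwise OR (level 3)
Higher level binds tighter
'!=' has higher precedence than '|'


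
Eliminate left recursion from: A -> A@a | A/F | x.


Left-recursive alternatives: A@a, A/F; non-recursive: x
Introduce A': A -> xA', A' -> @aA' | /FA' | ε


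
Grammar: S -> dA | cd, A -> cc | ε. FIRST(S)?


Per alternative of S: FIRST(dA) = {d}; FIRST(cd) = {c}
FIRST(S) = {c, d}


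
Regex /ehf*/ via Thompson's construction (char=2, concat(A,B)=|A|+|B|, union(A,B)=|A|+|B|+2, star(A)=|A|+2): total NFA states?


Syntax tree has 3 char leaf(s), 0 union(s), 1 star(s)
chars contribute 3×2 = 6; each union adds +2; each star adds +2
Total: 6 + 0 + 2 = 8 states


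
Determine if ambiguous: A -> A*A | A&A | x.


'x*x&x' has two parse trees (no precedence encoded between * and &)
Ambiguous


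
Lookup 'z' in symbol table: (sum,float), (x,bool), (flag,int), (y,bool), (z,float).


Lookup 'z' → type float


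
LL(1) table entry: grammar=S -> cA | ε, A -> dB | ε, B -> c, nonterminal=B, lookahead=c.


For [B, c]: 'c' ∈ FIRST(c)
Entry: B -> c


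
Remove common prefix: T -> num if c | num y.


Common prefix: 'num'
Factored: T -> num T', T' -> if c | y


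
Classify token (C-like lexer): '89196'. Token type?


Pattern: digits only
Type: INTEGER_LITERAL


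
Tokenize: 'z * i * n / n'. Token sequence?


Scan left to right, longest-match per lexeme
Tokens: ID(z), OP(*), ID(i), OP(*), ID(n), OP(/), ID(n)


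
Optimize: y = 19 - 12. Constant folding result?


19 - 12 = 7 at compile time
Optimized: y = 7


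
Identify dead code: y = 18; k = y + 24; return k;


y is read by k's definition; k is returned
No dead code


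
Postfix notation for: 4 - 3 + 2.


Left to right (same or higher precedence on left)
Postfix: 4 3 - 2 +


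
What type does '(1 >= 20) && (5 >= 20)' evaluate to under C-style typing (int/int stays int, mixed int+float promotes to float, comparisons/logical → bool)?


Operand types: bool && bool
Rule: logical operators take bool operands and yield bool
Result type: bool


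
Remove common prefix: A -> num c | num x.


Common prefix: 'num'
Factored: A -> num A', A' -> c | x


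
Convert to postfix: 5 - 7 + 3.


Left to right (same or higher precedence on left)
Postfix: 5 7 - 3 +


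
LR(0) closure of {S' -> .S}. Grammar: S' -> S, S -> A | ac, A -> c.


Start: S' -> .S
For each item with dot before a nonterminal B, add B -> .γ for every B-production
Closure: [S' -> .S, S -> .A, S -> .ac, A -> .c]


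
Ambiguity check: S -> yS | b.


right-linear, alternatives start with distinct terminals 'y' vs 'b': unique leftmost derivation
Unambiguous


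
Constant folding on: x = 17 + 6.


17 + 6 = 23 at compile time
Optimized: x = 23


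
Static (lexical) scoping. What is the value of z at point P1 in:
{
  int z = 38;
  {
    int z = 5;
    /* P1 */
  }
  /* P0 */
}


z declared in the same block as P1
z = 5


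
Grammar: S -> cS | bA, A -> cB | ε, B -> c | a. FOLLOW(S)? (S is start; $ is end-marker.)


$ ∈ FOLLOW(S). For each A -> αBβ: add FIRST(β)\{ε} to FOLLOW(B); if β nullable, add FOLLOW(A).
FOLLOW(S) = {$}


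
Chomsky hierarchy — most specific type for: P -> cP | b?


Right-linear: every RHS is a terminal or a terminal followed by one nonterminal
Classification: Type 3 (Regular)


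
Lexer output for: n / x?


Scan left to right, longest-match per lexeme
Tokens: ID(n), OP(/), ID(x)


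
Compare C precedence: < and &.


'<' is relational (level 7); '&' is bitwise AND (level 5)
Higher level binds tighter
'<' has higher precedence than '&'


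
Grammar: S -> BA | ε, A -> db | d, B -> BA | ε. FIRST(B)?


Per alternative of B: FIRST(BA) = {d}; FIRST(ε) = {ε}
FIRST(B) = {d, ε}


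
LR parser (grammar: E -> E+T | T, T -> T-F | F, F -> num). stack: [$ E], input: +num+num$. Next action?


shift '+' to continue E -> E+T
Action: shift


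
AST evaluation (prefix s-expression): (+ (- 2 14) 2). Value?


Evaluate inner: (- 2 14) = -12
Evaluate root: (+ -12 2) = -10
Result: -10


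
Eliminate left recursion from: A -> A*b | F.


Left-recursive alternatives: A*b; non-recursive: F
Introduce A': A -> FA', A' -> *bA' | ε


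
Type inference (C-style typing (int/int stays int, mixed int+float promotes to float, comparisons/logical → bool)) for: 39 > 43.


Operand types: int > int
Rule: comparison yields bool
Result type: bool


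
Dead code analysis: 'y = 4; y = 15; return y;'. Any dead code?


first assignment to y is overwritten before any read
Dead: 'y = 4'


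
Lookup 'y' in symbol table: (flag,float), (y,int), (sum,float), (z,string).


Lookup 'y' → type int


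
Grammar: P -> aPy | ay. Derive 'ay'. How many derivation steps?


Derivation: P => ay
Steps: 1


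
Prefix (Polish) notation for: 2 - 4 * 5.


'*' binds tighter: tree is (- 2 (* 4 5))
Prefix: - 2 * 4 5


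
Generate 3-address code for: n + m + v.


Break into single-operator statements:
t1 = n + m
t2 = t1 + v


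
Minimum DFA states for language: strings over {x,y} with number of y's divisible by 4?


Track (count of y) mod 4: states 0..3, accept at 0
Minimal DFA: 4 states


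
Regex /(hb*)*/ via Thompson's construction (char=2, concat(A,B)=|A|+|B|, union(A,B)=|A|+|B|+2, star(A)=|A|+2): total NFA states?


Syntax tree has 2 char leaf(s), 0 union(s), 2 star(s)
chars contribute 2×2 = 4; each union adds +2; each star adds +2
Total: 4 + 0 + 4 = 8 states
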